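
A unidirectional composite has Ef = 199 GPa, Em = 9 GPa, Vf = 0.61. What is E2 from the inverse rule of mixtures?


1/E2 = Vf/Ef + (1-Vf)/Em = 0.61/199 + 0.39/9
E2 = 21.55 GPa

21.55 GPa


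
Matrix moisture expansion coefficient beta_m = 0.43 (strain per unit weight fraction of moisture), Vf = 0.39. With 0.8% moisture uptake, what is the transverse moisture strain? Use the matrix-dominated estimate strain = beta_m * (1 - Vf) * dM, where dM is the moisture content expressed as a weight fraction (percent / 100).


dM = 0.8/100 = 0.008
strain = beta_m * (1-Vf) * dM = 0.43 * 0.61 * 0.008 = 0.0020984

0.0020984


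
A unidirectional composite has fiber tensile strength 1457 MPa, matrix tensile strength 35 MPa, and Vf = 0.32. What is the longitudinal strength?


sigma_1 = sigma_f*Vf + sigma_m*(1-Vf) = 1457*0.32 + 35*0.68 = 490.0 MPa

490.0 MPa


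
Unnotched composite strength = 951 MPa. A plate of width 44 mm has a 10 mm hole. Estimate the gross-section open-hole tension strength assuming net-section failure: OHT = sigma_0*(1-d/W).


OHT = sigma_0*(1-d/W) = 951*(1-10/44) = 734.9 MPa

734.9 MPa


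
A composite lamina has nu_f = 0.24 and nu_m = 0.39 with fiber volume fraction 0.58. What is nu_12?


nu_12 = nu_f*Vf + nu_m*(1-Vf) = 0.24*0.58 + 0.39*0.42 = 0.303

0.303


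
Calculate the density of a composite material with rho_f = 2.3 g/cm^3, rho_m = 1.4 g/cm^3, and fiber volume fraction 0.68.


rho_c = rho_f*Vf + rho_m*(1-Vf) = 2.3*0.68 + 1.4*0.32 = 2.012 g/cm^3

2.012 g/cm^3


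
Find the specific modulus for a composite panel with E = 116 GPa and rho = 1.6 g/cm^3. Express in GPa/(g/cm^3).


Specific stiffness = E/rho = 116/1.6 = 72.5 GPa/(g/cm^3)

72.5 GPa/(g/cm^3)


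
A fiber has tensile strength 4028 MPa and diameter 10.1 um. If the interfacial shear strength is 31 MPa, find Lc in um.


Lc = sigma_f * d / (2 * tau_i) = 4028 * 10.1 / (2 * 31) = 656.2 um

656.2 um


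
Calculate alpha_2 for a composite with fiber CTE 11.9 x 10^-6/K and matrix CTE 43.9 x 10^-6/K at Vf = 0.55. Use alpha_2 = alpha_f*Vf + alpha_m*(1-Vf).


alpha_2 = alpha_f*Vf + alpha_m*(1-Vf) = 11.9*0.55 + 43.9*0.45 = 26.3 x 10^-6/K

26.3 x 10^-6/K


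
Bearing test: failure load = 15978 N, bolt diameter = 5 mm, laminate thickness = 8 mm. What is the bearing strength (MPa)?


sigma_br = F/(d*h) = 15978/(5*8) = 399.5 MPa

399.5 MPa


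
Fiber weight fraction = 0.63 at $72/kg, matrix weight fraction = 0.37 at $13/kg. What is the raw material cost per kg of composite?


Cost = cost_f*Wf + cost_m*Wm = 72*0.63 + 13*0.37 = $50.17/kg

$50.17/kg


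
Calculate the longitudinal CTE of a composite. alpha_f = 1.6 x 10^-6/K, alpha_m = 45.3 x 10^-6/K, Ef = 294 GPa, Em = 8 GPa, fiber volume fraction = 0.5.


E1 = Ef*Vf + Em*(1-Vf) = 151.0
alpha_1 = (alpha_f*Ef*Vf + alpha_m*Em*(1-Vf))/E1 = 2.76 x 10^-6/K

2.76 x 10^-6/K


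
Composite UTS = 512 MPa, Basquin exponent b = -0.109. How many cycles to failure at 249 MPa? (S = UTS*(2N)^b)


N = 0.5 * (S/UTS)^(1/b) = 0.5 * (249/512)^(1/-0.109) = 372.5439 cycles

372.5439 cycles


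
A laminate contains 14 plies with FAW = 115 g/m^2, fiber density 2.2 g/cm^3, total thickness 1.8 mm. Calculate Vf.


Vf = n * FAW / (rho_f * h * 1000) = 14 * 115 / (2.2 * 1.8 * 1000) = 0.4066

0.4066


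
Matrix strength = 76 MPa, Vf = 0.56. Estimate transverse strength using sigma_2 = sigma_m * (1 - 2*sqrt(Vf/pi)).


factor = 1 - 2*sqrt(0.56/pi) = 0.1556
sigma_2 = 76 * 0.1556 = 11.83 MPa

11.83 MPa


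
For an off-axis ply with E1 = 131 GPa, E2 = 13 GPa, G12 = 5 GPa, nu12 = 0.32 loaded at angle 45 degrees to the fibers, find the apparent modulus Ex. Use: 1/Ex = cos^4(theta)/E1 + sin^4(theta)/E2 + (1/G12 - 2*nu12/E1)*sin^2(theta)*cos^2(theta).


cos^4(45) = 0.25, sin^4(45) = 0.25, sin^2(45)*cos^2(45) = 0.25
1/G12 - 2*nu12/E1 = 1/5 - 2*0.32/131 = 0.195115 GPa^-1
1/Ex = 0.25/131 + 0.25/13 + 0.195115*0.25 = 0.0699178 GPa^-1
Ex = 14.3 GPa

14.3 GPa


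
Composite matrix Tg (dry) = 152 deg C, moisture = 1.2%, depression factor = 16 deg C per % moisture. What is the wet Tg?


Tg_wet = Tg_dry - k*moisture = 152 - 16*1.2 = 132.8 deg C

132.8 deg C


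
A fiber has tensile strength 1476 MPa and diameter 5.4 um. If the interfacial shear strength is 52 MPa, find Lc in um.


Lc = sigma_f * d / (2 * tau_i) = 1476 * 5.4 / (2 * 52) = 76.6 um

76.6 um


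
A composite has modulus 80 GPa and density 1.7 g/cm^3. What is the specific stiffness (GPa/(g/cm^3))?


Specific stiffness = E/rho = 80/1.7 = 47.1 GPa/(g/cm^3)

47.1 GPa/(g/cm^3)


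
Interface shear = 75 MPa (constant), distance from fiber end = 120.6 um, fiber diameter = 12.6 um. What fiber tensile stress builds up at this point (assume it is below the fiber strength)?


Force balance: sigma_f * (pi*d^2/4) = tau * (pi*d) * x  ->  sigma_f = 4 * tau * x / d
sigma_f = 4 * 75 * 120.6 / 12.6 = 2871.4 MPa

2871.4 MPa


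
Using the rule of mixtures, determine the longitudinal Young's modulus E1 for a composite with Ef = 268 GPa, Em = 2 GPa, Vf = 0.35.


E1 = Ef*Vf + Em*(1-Vf) = 268*0.35 + 2*0.65 = 95.1 GPa

95.1 GPa


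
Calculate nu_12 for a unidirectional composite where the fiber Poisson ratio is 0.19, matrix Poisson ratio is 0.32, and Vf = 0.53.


nu_12 = nu_f*Vf + nu_m*(1-Vf) = 0.19*0.53 + 0.32*0.47 = 0.2511

0.2511


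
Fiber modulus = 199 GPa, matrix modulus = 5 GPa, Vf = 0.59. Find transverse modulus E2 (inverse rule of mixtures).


1/E2 = Vf/Ef + (1-Vf)/Em = 0.59/199 + 0.41/5
E2 = 11.77 GPa

11.77 GPa


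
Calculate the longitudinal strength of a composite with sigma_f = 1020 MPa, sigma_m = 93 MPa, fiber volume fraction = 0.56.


sigma_1 = sigma_f*Vf + sigma_m*(1-Vf) = 1020*0.56 + 93*0.44 = 612.1 MPa

612.1 MPa


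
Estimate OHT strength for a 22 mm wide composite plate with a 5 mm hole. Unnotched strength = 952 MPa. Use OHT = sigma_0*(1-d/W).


OHT = sigma_0*(1-d/W) = 952*(1-5/22) = 735.6 MPa

735.6 MPa


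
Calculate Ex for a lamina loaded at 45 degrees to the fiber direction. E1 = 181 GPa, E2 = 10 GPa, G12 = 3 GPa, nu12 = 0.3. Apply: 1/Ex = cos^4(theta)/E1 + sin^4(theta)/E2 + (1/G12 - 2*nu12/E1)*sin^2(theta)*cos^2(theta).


cos^4(45) = 0.25, sin^4(45) = 0.25, sin^2(45)*cos^2(45) = 0.25
1/G12 - 2*nu12/E1 = 1/3 - 2*0.3/181 = 0.330018 GPa^-1
1/Ex = 0.25/181 + 0.25/10 + 0.330018*0.25 = 0.1088858 GPa^-1
Ex = 9.18 GPa

9.18 GPa


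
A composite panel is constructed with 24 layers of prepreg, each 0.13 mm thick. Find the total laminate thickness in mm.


h = n * t_ply = 24 * 0.13 = 3.12 mm

3.12 mm


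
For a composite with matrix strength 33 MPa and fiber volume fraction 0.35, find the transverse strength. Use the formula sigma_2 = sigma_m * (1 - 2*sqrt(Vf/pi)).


factor = 1 - 2*sqrt(0.35/pi) = 0.3324
sigma_2 = 33 * 0.3324 = 10.97 MPa

10.97 MPa


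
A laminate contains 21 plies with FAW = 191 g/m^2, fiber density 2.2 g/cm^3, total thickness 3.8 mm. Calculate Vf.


Vf = n * FAW / (rho_f * h * 1000) = 21 * 191 / (2.2 * 3.8 * 1000) = 0.4798

0.4798


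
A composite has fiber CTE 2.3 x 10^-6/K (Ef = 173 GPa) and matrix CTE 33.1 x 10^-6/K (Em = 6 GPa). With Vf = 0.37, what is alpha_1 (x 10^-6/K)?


E1 = Ef*Vf + Em*(1-Vf) = 67.79
alpha_1 = (alpha_f*Ef*Vf + alpha_m*Em*(1-Vf))/E1 = 4.02 x 10^-6/K

4.02 x 10^-6/K


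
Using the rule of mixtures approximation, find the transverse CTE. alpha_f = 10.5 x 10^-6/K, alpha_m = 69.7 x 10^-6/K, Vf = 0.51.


alpha_2 = alpha_f*Vf + alpha_m*(1-Vf) = 10.5*0.51 + 69.7*0.49 = 39.5 x 10^-6/K

39.5 x 10^-6/K


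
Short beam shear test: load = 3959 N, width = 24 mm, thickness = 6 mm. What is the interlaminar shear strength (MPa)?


ILSS = 3F/(4bh) = 3*3959/(4*24*6) = 20.62 MPa

20.62 MPa


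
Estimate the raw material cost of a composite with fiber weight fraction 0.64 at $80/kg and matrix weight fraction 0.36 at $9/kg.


Cost = cost_f*Wf + cost_m*Wm = 80*0.64 + 9*0.36 = $54.44/kg

$54.44/kg


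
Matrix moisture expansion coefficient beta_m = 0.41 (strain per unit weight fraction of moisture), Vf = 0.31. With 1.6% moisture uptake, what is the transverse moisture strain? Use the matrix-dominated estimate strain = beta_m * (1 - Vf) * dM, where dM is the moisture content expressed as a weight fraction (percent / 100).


dM = 1.6/100 = 0.016
strain = beta_m * (1-Vf) * dM = 0.41 * 0.69 * 0.016 = 0.0045264

0.0045264


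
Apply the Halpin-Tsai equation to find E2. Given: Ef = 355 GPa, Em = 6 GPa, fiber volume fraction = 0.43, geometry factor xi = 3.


eta = (Ef/Em - 1)/(Ef/Em + xi) = (59.1667 - 1)/(59.1667 + 3) = 0.9357
E2 = Em*(1+xi*eta*Vf)/(1-eta*Vf) = 22.16 GPa

22.16 GPa


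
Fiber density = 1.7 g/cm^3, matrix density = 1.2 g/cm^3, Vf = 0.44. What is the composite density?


rho_c = rho_f*Vf + rho_m*(1-Vf) = 1.7*0.44 + 1.2*0.56 = 1.42 g/cm^3

1.42 g/cm^3


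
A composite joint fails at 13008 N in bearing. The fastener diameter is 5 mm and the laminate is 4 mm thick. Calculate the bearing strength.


sigma_br = F/(d*h) = 13008/(5*4) = 650.4 MPa

650.4 MPa


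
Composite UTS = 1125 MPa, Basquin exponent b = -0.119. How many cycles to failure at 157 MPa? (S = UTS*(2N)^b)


N = 0.5 * (S/UTS)^(1/b) = 0.5 * (157/1125)^(1/-0.119) = 7.6908e+06 cycles

7.6908e+06 cycles


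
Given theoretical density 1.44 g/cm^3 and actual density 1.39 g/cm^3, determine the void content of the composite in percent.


Void% = (rho_theo - rho_actual)/rho_theo * 100 = (1.44 - 1.39)/1.44 * 100 = 3.47%

3.47%


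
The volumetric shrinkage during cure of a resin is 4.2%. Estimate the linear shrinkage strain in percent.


Linear shrinkage ≈ vol_shrink/3 = 4.2/3 = 1.4%

1.4%


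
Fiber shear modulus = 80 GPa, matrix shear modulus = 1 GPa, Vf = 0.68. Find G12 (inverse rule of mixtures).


1/G12 = Vf/Gf + (1-Vf)/Gm = 0.68/80 + 0.32/1
G12 = 3.04 GPa

3.04 GPa


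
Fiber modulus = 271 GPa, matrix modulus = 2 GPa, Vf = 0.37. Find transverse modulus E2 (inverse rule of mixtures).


1/E2 = Vf/Ef + (1-Vf)/Em = 0.37/271 + 0.63/2
E2 = 3.16 GPa

3.16 GPa


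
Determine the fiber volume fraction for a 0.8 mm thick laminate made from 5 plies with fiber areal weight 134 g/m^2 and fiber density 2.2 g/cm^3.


Vf = n * FAW / (rho_f * h * 1000) = 5 * 134 / (2.2 * 0.8 * 1000) = 0.3807

0.3807


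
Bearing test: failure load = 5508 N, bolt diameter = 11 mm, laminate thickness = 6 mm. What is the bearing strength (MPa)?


sigma_br = F/(d*h) = 5508/(11*6) = 83.5 MPa

83.5 MPa


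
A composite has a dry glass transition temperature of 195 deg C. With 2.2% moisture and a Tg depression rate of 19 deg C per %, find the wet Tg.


Tg_wet = Tg_dry - k*moisture = 195 - 19*2.2 = 153.2 deg C

153.2 deg C


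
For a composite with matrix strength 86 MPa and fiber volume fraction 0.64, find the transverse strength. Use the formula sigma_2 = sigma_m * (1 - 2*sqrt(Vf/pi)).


factor = 1 - 2*sqrt(0.64/pi) = 0.0973
sigma_2 = 86 * 0.0973 = 8.37 MPa

8.37 MPa


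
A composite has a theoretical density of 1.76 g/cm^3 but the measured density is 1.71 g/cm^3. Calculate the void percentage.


Void% = (rho_theo - rho_actual)/rho_theo * 100 = (1.76 - 1.71)/1.76 * 100 = 2.84%

2.84%


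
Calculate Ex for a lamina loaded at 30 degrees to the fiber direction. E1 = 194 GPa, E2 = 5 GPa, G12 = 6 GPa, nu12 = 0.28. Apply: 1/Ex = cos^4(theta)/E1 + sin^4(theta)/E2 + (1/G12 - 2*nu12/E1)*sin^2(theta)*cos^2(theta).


cos^4(30) = 0.5625, sin^4(30) = 0.0625, sin^2(30)*cos^2(30) = 0.1875
1/G12 - 2*nu12/E1 = 1/6 - 2*0.28/194 = 0.16378 GPa^-1
1/Ex = 0.5625/194 + 0.0625/5 + 0.16378*0.1875 = 0.0461082 GPa^-1
Ex = 21.69 GPa

21.69 GPa


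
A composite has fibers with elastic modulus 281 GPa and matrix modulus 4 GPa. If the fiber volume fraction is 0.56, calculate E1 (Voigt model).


E1 = Ef*Vf + Em*(1-Vf) = 281*0.56 + 4*0.44 = 159.12 GPa

159.12 GPa


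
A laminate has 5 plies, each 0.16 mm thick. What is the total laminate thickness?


h = n * t_ply = 5 * 0.16 = 0.8 mm

0.8 mm


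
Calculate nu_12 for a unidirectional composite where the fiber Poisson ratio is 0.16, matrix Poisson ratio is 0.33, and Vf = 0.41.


nu_12 = nu_f*Vf + nu_m*(1-Vf) = 0.16*0.41 + 0.33*0.59 = 0.2603

0.2603


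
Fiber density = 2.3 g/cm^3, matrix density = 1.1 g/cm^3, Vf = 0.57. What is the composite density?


rho_c = rho_f*Vf + rho_m*(1-Vf) = 2.3*0.57 + 1.1*0.43 = 1.784 g/cm^3

1.784 g/cm^3


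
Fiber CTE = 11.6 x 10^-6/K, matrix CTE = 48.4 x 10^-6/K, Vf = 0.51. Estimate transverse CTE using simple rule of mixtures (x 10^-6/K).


alpha_2 = alpha_f*Vf + alpha_m*(1-Vf) = 11.6*0.51 + 48.4*0.49 = 29.6 x 10^-6/K

29.6 x 10^-6/K


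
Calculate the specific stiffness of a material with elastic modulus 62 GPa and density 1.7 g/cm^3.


Specific stiffness = E/rho = 62/1.7 = 36.5 GPa/(g/cm^3)

36.5 GPa/(g/cm^3)


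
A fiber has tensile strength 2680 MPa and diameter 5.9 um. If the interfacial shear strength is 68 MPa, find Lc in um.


Lc = sigma_f * d / (2 * tau_i) = 2680 * 5.9 / (2 * 68) = 116.3 um

116.3 um


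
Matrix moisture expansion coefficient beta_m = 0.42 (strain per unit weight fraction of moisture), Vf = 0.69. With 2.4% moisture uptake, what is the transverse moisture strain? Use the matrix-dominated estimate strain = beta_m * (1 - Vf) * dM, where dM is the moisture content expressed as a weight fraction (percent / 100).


dM = 2.4/100 = 0.024
strain = beta_m * (1-Vf) * dM = 0.42 * 0.31 * 0.024 = 0.0031248

0.0031248


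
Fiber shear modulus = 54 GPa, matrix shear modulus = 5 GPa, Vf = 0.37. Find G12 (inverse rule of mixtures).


1/G12 = Vf/Gf + (1-Vf)/Gm = 0.37/54 + 0.63/5
G12 = 7.53 GPa

7.53 GPa


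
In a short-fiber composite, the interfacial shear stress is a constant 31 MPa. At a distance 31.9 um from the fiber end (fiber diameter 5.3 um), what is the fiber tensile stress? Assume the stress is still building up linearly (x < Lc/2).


Force balance: sigma_f * (pi*d^2/4) = tau * (pi*d) * x  ->  sigma_f = 4 * tau * x / d
sigma_f = 4 * 31 * 31.9 / 5.3 = 746.3 MPa

746.3 MPa


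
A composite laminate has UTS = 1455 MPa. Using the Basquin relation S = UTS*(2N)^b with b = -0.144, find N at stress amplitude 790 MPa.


N = 0.5 * (S/UTS)^(1/b) = 0.5 * (790/1455)^(1/-0.144) = 34.7445 cycles

34.7445 cycles


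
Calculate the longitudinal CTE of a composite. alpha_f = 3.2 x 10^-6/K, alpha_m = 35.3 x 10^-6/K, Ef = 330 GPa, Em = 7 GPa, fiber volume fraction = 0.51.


E1 = Ef*Vf + Em*(1-Vf) = 171.73
alpha_1 = (alpha_f*Ef*Vf + alpha_m*Em*(1-Vf))/E1 = 3.84 x 10^-6/K

3.84 x 10^-6/K


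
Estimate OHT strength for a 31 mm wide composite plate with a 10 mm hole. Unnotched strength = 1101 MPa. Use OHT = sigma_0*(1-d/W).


OHT = sigma_0*(1-d/W) = 1101*(1-10/31) = 745.8 MPa

745.8 MPa


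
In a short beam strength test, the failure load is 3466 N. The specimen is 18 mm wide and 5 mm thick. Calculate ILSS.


ILSS = 3F/(4bh) = 3*3466/(4*18*5) = 28.88 MPa

28.88 MPa


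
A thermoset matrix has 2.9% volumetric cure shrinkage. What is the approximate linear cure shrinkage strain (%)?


Linear shrinkage ≈ vol_shrink/3 = 2.9/3 = 0.967%

0.967%


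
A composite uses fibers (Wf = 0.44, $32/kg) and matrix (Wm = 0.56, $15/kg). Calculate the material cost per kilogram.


Cost = cost_f*Wf + cost_m*Wm = 32*0.44 + 15*0.56 = $22.48/kg

$22.48/kg


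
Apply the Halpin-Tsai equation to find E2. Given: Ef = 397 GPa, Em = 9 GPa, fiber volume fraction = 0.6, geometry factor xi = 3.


eta = (Ef/Em - 1)/(Ef/Em + xi) = (44.1111 - 1)/(44.1111 + 3) = 0.9151
E2 = Em*(1+xi*eta*Vf)/(1-eta*Vf) = 52.83 GPa

52.83 GPa


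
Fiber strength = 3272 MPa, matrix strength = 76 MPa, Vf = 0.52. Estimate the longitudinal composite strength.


sigma_1 = sigma_f*Vf + sigma_m*(1-Vf) = 3272*0.52 + 76*0.48 = 1737.9 MPa

1737.9 MPa


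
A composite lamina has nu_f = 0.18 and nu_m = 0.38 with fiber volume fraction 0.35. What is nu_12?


nu_12 = nu_f*Vf + nu_m*(1-Vf) = 0.18*0.35 + 0.38*0.65 = 0.31

0.31


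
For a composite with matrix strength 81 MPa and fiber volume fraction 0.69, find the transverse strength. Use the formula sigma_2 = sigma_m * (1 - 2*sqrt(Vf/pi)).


factor = 1 - 2*sqrt(0.69/pi) = 0.0627
sigma_2 = 81 * 0.0627 = 5.08 MPa

5.08 MPa


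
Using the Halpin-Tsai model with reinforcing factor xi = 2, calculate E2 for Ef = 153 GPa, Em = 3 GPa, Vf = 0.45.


eta = (Ef/Em - 1)/(Ef/Em + xi) = (51.0 - 1)/(51.0 + 2) = 0.9434
E2 = Em*(1+xi*eta*Vf)/(1-eta*Vf) = 9.64 GPa

9.64 GPa


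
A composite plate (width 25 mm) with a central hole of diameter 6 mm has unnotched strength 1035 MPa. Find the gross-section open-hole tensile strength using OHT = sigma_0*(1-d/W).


OHT = sigma_0*(1-d/W) = 1035*(1-6/25) = 786.6 MPa

786.6 MPa


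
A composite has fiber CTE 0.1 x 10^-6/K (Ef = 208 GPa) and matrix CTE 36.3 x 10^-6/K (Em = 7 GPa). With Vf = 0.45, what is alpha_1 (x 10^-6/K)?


E1 = Ef*Vf + Em*(1-Vf) = 97.45
alpha_1 = (alpha_f*Ef*Vf + alpha_m*Em*(1-Vf))/E1 = 1.53 x 10^-6/K

1.53 x 10^-6/K


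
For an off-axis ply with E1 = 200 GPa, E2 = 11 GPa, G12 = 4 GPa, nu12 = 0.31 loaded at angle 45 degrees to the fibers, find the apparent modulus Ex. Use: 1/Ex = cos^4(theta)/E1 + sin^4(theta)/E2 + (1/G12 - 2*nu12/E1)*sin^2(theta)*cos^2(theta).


cos^4(45) = 0.25, sin^4(45) = 0.25, sin^2(45)*cos^2(45) = 0.25
1/G12 - 2*nu12/E1 = 1/4 - 2*0.31/200 = 0.2469 GPa^-1
1/Ex = 0.25/200 + 0.25/11 + 0.2469*0.25 = 0.0857023 GPa^-1
Ex = 11.67 GPa

11.67 GPa


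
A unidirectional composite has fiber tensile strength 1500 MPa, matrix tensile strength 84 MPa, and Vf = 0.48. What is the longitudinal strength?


sigma_1 = sigma_f*Vf + sigma_m*(1-Vf) = 1500*0.48 + 84*0.52 = 763.7 MPa

763.7 MPa


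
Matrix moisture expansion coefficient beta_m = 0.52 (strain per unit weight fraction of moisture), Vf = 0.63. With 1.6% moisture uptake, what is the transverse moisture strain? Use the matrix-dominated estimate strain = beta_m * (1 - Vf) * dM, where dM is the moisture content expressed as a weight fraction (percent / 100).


dM = 1.6/100 = 0.016
strain = beta_m * (1-Vf) * dM = 0.52 * 0.37 * 0.016 = 0.0030784

0.0030784


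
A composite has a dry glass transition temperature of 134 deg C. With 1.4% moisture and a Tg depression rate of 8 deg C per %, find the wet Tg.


Tg_wet = Tg_dry - k*moisture = 134 - 8*1.4 = 122.8 deg C

122.8 deg C


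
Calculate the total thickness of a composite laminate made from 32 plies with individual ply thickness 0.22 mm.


h = n * t_ply = 32 * 0.22 = 7.04 mm

7.04 mm


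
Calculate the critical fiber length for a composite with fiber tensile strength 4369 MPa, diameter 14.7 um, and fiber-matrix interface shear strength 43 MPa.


Lc = sigma_f * d / (2 * tau_i) = 4369 * 14.7 / (2 * 43) = 746.8 um

746.8 um


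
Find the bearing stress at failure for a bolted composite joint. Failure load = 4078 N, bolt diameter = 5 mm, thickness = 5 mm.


sigma_br = F/(d*h) = 4078/(5*5) = 163.1 MPa

163.1 MPa


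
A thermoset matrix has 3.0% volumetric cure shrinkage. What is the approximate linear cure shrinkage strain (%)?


Linear shrinkage ≈ vol_shrink/3 = 3.0/3 = 1.0%

1.0%


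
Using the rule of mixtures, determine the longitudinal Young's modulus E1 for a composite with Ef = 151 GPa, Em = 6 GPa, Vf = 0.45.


E1 = Ef*Vf + Em*(1-Vf) = 151*0.45 + 6*0.55 = 71.25 GPa

71.25 GPa


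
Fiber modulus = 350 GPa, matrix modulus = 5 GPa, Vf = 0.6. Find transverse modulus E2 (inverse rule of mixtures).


1/E2 = Vf/Ef + (1-Vf)/Em = 0.6/350 + 0.4/5
E2 = 12.24 GPa

12.24 GPa


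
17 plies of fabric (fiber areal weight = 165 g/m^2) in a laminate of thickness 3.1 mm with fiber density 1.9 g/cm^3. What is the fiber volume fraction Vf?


Vf = n * FAW / (rho_f * h * 1000) = 17 * 165 / (1.9 * 3.1 * 1000) = 0.4762

0.4762


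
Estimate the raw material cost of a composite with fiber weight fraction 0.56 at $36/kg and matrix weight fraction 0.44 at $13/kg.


Cost = cost_f*Wf + cost_m*Wm = 36*0.56 + 13*0.44 = $25.88/kg

$25.88/kg


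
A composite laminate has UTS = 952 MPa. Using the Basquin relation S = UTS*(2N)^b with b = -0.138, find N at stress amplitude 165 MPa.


N = 0.5 * (S/UTS)^(1/b) = 0.5 * (165/952)^(1/-0.138) = 163897.1810 cycles

163897.1810 cycles


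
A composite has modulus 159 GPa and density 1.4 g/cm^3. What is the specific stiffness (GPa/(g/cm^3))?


Specific stiffness = E/rho = 159/1.4 = 113.6 GPa/(g/cm^3)

113.6 GPa/(g/cm^3)


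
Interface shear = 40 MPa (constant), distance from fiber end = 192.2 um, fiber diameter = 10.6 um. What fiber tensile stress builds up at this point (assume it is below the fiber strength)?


Force balance: sigma_f * (pi*d^2/4) = tau * (pi*d) * x  ->  sigma_f = 4 * tau * x / d
sigma_f = 4 * 40 * 192.2 / 10.6 = 2901.1 MPa

2901.1 MPa


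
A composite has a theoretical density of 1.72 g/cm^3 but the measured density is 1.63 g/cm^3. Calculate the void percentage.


Void% = (rho_theo - rho_actual)/rho_theo * 100 = (1.72 - 1.63)/1.72 * 100 = 5.23%

5.23%


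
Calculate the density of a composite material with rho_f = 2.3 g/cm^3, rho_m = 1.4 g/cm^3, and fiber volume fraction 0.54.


rho_c = rho_f*Vf + rho_m*(1-Vf) = 2.3*0.54 + 1.4*0.46 = 1.886 g/cm^3

1.886 g/cm^3


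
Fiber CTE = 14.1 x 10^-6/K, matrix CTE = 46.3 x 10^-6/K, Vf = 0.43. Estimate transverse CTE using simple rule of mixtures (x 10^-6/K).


alpha_2 = alpha_f*Vf + alpha_m*(1-Vf) = 14.1*0.43 + 46.3*0.57 = 32.5 x 10^-6/K

32.5 x 10^-6/K


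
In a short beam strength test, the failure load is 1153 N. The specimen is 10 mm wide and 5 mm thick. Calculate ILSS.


ILSS = 3F/(4bh) = 3*1153/(4*10*5) = 17.3 MPa

17.3 MPa


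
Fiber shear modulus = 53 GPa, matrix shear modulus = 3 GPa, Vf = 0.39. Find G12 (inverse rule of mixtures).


1/G12 = Vf/Gf + (1-Vf)/Gm = 0.39/53 + 0.61/3
G12 = 4.75 GPa

4.75 GPa


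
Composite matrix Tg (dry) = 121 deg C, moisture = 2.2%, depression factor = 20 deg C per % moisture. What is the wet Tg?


Tg_wet = Tg_dry - k*moisture = 121 - 20*2.2 = 77.0 deg C

77.0 deg C


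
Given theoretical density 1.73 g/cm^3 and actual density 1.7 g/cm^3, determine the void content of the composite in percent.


Void% = (rho_theo - rho_actual)/rho_theo * 100 = (1.73 - 1.7)/1.73 * 100 = 1.73%

1.73%


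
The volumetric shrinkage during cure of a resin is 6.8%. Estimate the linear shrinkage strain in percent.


Linear shrinkage ≈ vol_shrink/3 = 6.8/3 = 2.267%

2.267%


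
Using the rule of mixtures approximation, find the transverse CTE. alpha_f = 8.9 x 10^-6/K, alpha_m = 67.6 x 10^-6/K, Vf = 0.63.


alpha_2 = alpha_f*Vf + alpha_m*(1-Vf) = 8.9*0.63 + 67.6*0.37 = 30.6 x 10^-6/K

30.6 x 10^-6/K


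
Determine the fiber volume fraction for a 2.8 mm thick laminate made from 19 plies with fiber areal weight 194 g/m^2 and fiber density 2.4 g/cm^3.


Vf = n * FAW / (rho_f * h * 1000) = 19 * 194 / (2.4 * 2.8 * 1000) = 0.5485

0.5485


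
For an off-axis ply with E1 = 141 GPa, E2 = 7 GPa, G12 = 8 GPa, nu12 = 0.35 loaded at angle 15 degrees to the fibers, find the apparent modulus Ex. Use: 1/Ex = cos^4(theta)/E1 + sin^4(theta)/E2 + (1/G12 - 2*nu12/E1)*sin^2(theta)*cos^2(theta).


cos^4(15) = 0.870513, sin^4(15) = 0.004487, sin^2(15)*cos^2(15) = 0.0625
1/G12 - 2*nu12/E1 = 1/8 - 2*0.35/141 = 0.120035 GPa^-1
1/Ex = 0.870513/141 + 0.004487/7 + 0.120035*0.0625 = 0.0143171 GPa^-1
Ex = 69.85 GPa

69.85 GPa


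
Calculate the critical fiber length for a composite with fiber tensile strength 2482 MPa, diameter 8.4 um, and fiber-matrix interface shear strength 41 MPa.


Lc = sigma_f * d / (2 * tau_i) = 2482 * 8.4 / (2 * 41) = 254.3 um

254.3 um


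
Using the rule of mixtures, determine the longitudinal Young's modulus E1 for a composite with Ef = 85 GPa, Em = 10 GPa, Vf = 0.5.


E1 = Ef*Vf + Em*(1-Vf) = 85*0.5 + 10*0.5 = 47.5 GPa

47.5 GPa


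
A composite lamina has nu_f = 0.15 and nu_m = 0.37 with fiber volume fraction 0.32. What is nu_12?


nu_12 = nu_f*Vf + nu_m*(1-Vf) = 0.15*0.32 + 0.37*0.68 = 0.2996

0.2996


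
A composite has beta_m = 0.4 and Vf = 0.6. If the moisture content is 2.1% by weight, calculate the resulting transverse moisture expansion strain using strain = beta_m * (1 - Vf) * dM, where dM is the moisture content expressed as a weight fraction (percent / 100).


dM = 2.1/100 = 0.021
strain = beta_m * (1-Vf) * dM = 0.4 * 0.4 * 0.021 = 0.00336

0.00336


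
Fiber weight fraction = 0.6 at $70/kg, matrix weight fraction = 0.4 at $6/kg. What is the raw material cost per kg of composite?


Cost = cost_f*Wf + cost_m*Wm = 70*0.6 + 6*0.4 = $44.4/kg

$44.4/kg


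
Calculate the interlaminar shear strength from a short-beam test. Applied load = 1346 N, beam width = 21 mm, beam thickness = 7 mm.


ILSS = 3F/(4bh) = 3*1346/(4*21*7) = 6.87 MPa

6.87 MPa


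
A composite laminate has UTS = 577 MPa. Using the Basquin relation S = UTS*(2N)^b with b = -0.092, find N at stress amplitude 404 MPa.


N = 0.5 * (S/UTS)^(1/b) = 0.5 * (404/577)^(1/-0.092) = 24.0723 cycles

24.0723 cycles


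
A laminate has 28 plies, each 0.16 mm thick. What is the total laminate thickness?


h = n * t_ply = 28 * 0.16 = 4.48 mm

4.48 mm


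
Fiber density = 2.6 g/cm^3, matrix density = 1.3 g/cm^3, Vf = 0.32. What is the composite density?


rho_c = rho_f*Vf + rho_m*(1-Vf) = 2.6*0.32 + 1.3*0.68 = 1.716 g/cm^3

1.716 g/cm^3


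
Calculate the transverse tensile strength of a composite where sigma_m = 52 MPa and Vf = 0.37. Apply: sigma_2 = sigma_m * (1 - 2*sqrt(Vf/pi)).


factor = 1 - 2*sqrt(0.37/pi) = 0.3136
sigma_2 = 52 * 0.3136 = 16.31 MPa

16.31 MPa


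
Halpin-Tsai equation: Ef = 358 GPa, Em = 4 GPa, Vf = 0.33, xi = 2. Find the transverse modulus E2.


eta = (Ef/Em - 1)/(Ef/Em + xi) = (89.5 - 1)/(89.5 + 2) = 0.9672
E2 = Em*(1+xi*eta*Vf)/(1-eta*Vf) = 9.63 GPa

9.63 GPa


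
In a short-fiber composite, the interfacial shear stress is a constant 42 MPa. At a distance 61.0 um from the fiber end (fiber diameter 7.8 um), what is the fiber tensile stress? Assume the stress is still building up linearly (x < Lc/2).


Force balance: sigma_f * (pi*d^2/4) = tau * (pi*d) * x  ->  sigma_f = 4 * tau * x / d
sigma_f = 4 * 42 * 61.0 / 7.8 = 1313.8 MPa

1313.8 MPa


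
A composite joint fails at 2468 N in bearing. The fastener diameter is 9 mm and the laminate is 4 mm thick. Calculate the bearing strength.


sigma_br = F/(d*h) = 2468/(9*4) = 68.6 MPa

68.6 MPa


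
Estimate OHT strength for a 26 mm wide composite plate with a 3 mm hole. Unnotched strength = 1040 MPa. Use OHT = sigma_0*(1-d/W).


OHT = sigma_0*(1-d/W) = 1040*(1-3/26) = 920.0 MPa

920.0 MPa


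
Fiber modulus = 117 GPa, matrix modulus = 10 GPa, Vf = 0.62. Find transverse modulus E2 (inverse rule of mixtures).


1/E2 = Vf/Ef + (1-Vf)/Em = 0.62/117 + 0.38/10
E2 = 23.1 GPa

23.1 GPa


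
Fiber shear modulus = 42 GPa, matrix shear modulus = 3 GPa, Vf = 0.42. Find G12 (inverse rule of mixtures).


1/G12 = Vf/Gf + (1-Vf)/Gm = 0.42/42 + 0.58/3
G12 = 4.92 GPa

4.92 GPa


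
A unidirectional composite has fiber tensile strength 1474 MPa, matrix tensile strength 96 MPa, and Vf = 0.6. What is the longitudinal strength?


sigma_1 = sigma_f*Vf + sigma_m*(1-Vf) = 1474*0.6 + 96*0.4 = 922.8 MPa

922.8 MPa


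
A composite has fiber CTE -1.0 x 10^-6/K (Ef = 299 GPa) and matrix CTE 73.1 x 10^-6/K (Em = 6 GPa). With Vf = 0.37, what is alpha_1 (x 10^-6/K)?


E1 = Ef*Vf + Em*(1-Vf) = 114.41
alpha_1 = (alpha_f*Ef*Vf + alpha_m*Em*(1-Vf))/E1 = 1.45 x 10^-6/K

1.45 x 10^-6/K


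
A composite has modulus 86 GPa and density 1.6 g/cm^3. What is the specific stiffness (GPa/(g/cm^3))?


Specific stiffness = E/rho = 86/1.6 = 53.8 GPa/(g/cm^3)

53.8 GPa/(g/cm^3)


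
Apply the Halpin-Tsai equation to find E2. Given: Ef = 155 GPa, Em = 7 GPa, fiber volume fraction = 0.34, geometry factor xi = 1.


eta = (Ef/Em - 1)/(Ef/Em + xi) = (22.1429 - 1)/(22.1429 + 1) = 0.9136
E2 = Em*(1+xi*eta*Vf)/(1-eta*Vf) = 13.31 GPa

13.31 GPa


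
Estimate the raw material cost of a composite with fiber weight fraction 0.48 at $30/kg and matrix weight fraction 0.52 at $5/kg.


Cost = cost_f*Wf + cost_m*Wm = 30*0.48 + 5*0.52 = $17.0/kg

$17.0/kg


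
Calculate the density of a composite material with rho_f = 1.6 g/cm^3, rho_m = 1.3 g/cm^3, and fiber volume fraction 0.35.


rho_c = rho_f*Vf + rho_m*(1-Vf) = 1.6*0.35 + 1.3*0.65 = 1.405 g/cm^3

1.405 g/cm^3


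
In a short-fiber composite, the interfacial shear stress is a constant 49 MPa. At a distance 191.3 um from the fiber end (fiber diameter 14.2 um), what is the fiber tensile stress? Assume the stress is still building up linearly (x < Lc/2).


Force balance: sigma_f * (pi*d^2/4) = tau * (pi*d) * x  ->  sigma_f = 4 * tau * x / d
sigma_f = 4 * 49 * 191.3 / 14.2 = 2640.5 MPa

2640.5 MPa


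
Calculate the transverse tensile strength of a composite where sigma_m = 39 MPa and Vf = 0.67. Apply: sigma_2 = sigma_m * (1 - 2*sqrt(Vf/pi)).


factor = 1 - 2*sqrt(0.67/pi) = 0.0764
sigma_2 = 39 * 0.0764 = 2.98 MPa

2.98 MPa


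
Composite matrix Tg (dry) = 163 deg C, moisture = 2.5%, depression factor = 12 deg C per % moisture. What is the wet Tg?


Tg_wet = Tg_dry - k*moisture = 163 - 12*2.5 = 133.0 deg C

133.0 deg C


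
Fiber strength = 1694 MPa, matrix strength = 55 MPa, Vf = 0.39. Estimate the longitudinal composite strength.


sigma_1 = sigma_f*Vf + sigma_m*(1-Vf) = 1694*0.39 + 55*0.61 = 694.2 MPa

694.2 MPa


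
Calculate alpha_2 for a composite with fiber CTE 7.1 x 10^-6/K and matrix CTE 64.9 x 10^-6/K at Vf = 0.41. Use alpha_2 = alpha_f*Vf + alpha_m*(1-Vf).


alpha_2 = alpha_f*Vf + alpha_m*(1-Vf) = 7.1*0.41 + 64.9*0.59 = 41.2 x 10^-6/K

41.2 x 10^-6/K


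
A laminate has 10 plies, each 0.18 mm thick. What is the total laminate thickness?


h = n * t_ply = 10 * 0.18 = 1.8 mm

1.8 mm


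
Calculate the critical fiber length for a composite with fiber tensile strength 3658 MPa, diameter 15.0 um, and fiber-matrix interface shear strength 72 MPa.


Lc = sigma_f * d / (2 * tau_i) = 3658 * 15.0 / (2 * 72) = 381.0 um

381.0 um


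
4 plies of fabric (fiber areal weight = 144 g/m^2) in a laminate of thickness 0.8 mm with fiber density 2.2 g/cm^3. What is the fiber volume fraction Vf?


Vf = n * FAW / (rho_f * h * 1000) = 4 * 144 / (2.2 * 0.8 * 1000) = 0.3273

0.3273


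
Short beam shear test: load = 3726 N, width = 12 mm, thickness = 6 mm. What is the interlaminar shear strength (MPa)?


ILSS = 3F/(4bh) = 3*3726/(4*12*6) = 38.81 MPa

38.81 MPa


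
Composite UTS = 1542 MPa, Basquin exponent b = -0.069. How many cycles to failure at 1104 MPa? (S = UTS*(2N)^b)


N = 0.5 * (S/UTS)^(1/b) = 0.5 * (1104/1542)^(1/-0.069) = 63.4002 cycles

63.4002 cycles


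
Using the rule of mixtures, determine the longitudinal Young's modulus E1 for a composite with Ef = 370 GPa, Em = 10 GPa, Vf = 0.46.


E1 = Ef*Vf + Em*(1-Vf) = 370*0.46 + 10*0.54 = 175.6 GPa

175.6 GPa


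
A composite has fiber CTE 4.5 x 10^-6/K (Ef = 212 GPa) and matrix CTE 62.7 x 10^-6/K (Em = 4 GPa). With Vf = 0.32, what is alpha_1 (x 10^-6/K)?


E1 = Ef*Vf + Em*(1-Vf) = 70.56
alpha_1 = (alpha_f*Ef*Vf + alpha_m*Em*(1-Vf))/E1 = 6.74 x 10^-6/K

6.74 x 10^-6/K


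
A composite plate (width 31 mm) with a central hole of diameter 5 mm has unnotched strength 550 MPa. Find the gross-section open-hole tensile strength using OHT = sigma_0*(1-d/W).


OHT = sigma_0*(1-d/W) = 550*(1-5/31) = 461.3 MPa

461.3 MPa


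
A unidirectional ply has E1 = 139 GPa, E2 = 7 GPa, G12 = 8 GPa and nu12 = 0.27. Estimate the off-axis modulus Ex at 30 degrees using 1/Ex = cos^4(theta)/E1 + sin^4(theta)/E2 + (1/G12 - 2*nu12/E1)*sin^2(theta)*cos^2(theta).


cos^4(30) = 0.5625, sin^4(30) = 0.0625, sin^2(30)*cos^2(30) = 0.1875
1/G12 - 2*nu12/E1 = 1/8 - 2*0.27/139 = 0.121115 GPa^-1
1/Ex = 0.5625/139 + 0.0625/7 + 0.121115*0.1875 = 0.0356844 GPa^-1
Ex = 28.02 GPa

28.02 GPa


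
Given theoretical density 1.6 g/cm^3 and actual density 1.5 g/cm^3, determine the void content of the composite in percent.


Void% = (rho_theo - rho_actual)/rho_theo * 100 = (1.6 - 1.5)/1.6 * 100 = 6.25%

6.25%


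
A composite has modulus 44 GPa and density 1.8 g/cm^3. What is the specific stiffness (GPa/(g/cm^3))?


Specific stiffness = E/rho = 44/1.8 = 24.4 GPa/(g/cm^3)

24.4 GPa/(g/cm^3)


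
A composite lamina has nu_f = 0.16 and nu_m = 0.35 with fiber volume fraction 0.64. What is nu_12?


nu_12 = nu_f*Vf + nu_m*(1-Vf) = 0.16*0.64 + 0.35*0.36 = 0.2284

0.2284


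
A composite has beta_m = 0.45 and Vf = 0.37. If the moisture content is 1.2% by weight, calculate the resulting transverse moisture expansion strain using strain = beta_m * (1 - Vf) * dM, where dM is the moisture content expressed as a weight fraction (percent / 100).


dM = 1.2/100 = 0.012
strain = beta_m * (1-Vf) * dM = 0.45 * 0.63 * 0.012 = 0.003402

0.003402


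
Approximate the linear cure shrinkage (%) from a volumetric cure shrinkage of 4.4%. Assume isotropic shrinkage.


Linear shrinkage ≈ vol_shrink/3 = 4.4/3 = 1.467%

1.467%


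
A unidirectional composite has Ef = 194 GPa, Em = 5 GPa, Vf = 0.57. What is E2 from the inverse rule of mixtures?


1/E2 = Vf/Ef + (1-Vf)/Em = 0.57/194 + 0.43/5
E2 = 11.24 GPa

11.24 GPa


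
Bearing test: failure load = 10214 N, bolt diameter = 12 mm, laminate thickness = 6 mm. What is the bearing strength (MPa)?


sigma_br = F/(d*h) = 10214/(12*6) = 141.9 MPa

141.9 MPa


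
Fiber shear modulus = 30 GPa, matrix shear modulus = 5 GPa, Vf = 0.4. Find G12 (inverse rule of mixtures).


1/G12 = Vf/Gf + (1-Vf)/Gm = 0.4/30 + 0.6/5
G12 = 7.5 GPa

7.5 GPa


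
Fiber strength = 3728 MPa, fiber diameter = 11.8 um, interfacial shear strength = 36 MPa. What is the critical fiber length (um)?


Lc = sigma_f * d / (2 * tau_i) = 3728 * 11.8 / (2 * 36) = 611.0 um

611.0 um


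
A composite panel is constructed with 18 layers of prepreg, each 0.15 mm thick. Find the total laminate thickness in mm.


h = n * t_ply = 18 * 0.15 = 2.7 mm

2.7 mm


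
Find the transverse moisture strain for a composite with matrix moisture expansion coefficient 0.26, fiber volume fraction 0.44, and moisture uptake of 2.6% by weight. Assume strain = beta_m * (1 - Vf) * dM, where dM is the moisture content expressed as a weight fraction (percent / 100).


dM = 2.6/100 = 0.026
strain = beta_m * (1-Vf) * dM = 0.26 * 0.56 * 0.026 = 0.0037856

0.0037856


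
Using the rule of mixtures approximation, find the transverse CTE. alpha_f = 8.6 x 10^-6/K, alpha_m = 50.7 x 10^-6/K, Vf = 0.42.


alpha_2 = alpha_f*Vf + alpha_m*(1-Vf) = 8.6*0.42 + 50.7*0.58 = 33.0 x 10^-6/K

33.0 x 10^-6/K


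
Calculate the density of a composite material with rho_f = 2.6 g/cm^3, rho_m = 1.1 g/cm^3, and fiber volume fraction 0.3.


rho_c = rho_f*Vf + rho_m*(1-Vf) = 2.6*0.3 + 1.1*0.7 = 1.55 g/cm^3

1.55 g/cm^3


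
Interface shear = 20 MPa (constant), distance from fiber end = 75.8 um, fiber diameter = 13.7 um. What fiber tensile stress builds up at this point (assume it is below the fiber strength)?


Force balance: sigma_f * (pi*d^2/4) = tau * (pi*d) * x  ->  sigma_f = 4 * tau * x / d
sigma_f = 4 * 20 * 75.8 / 13.7 = 442.6 MPa

442.6 MPa


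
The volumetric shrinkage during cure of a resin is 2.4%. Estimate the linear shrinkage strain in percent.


Linear shrinkage ≈ vol_shrink/3 = 2.4/3 = 0.8%

0.8%


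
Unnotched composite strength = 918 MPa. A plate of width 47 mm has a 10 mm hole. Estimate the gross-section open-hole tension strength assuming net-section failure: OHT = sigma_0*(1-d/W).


OHT = sigma_0*(1-d/W) = 918*(1-10/47) = 722.7 MPa

722.7 MPa


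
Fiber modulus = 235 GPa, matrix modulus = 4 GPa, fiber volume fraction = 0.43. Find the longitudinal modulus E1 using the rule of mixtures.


E1 = Ef*Vf + Em*(1-Vf) = 235*0.43 + 4*0.57 = 103.33 GPa

103.33 GPa


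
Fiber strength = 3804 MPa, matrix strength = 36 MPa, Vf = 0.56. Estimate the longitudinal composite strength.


sigma_1 = sigma_f*Vf + sigma_m*(1-Vf) = 3804*0.56 + 36*0.44 = 2146.1 MPa

2146.1 MPa


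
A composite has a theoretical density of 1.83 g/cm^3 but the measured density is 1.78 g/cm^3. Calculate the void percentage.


Void% = (rho_theo - rho_actual)/rho_theo * 100 = (1.83 - 1.78)/1.83 * 100 = 2.73%

2.73%


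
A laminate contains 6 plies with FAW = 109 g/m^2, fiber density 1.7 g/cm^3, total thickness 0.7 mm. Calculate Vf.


Vf = n * FAW / (rho_f * h * 1000) = 6 * 109 / (1.7 * 0.7 * 1000) = 0.5496

0.5496


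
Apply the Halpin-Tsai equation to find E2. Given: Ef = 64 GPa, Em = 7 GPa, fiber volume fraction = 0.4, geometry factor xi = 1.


eta = (Ef/Em - 1)/(Ef/Em + xi) = (9.1429 - 1)/(9.1429 + 1) = 0.8028
E2 = Em*(1+xi*eta*Vf)/(1-eta*Vf) = 13.62 GPa

13.62 GPa


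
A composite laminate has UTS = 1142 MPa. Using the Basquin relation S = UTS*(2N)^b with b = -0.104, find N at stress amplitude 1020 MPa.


N = 0.5 * (S/UTS)^(1/b) = 0.5 * (1020/1142)^(1/-0.104) = 1.4817 cycles

1.4817 cycles


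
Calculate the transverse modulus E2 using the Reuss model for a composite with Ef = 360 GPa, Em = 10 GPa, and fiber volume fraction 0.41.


1/E2 = Vf/Ef + (1-Vf)/Em = 0.41/360 + 0.59/10
E2 = 16.63 GPa

16.63 GPa


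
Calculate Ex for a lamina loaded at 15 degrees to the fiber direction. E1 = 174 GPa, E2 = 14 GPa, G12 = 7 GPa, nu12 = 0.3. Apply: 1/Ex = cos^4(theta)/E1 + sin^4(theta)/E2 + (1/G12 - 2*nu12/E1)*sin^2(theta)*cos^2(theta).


cos^4(15) = 0.870513, sin^4(15) = 0.004487, sin^2(15)*cos^2(15) = 0.0625
1/G12 - 2*nu12/E1 = 1/7 - 2*0.3/174 = 0.139409 GPa^-1
1/Ex = 0.870513/174 + 0.004487/14 + 0.139409*0.0625 = 0.0140365 GPa^-1
Ex = 71.24 GPa

71.24 GPa


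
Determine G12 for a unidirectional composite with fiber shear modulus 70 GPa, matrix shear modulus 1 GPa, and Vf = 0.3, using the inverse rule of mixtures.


1/G12 = Vf/Gf + (1-Vf)/Gm = 0.3/70 + 0.7/1
G12 = 1.42 GPa

1.42 GPa


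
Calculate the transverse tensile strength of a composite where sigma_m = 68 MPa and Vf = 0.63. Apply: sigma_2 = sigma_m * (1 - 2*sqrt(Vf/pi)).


factor = 1 - 2*sqrt(0.63/pi) = 0.1044
sigma_2 = 68 * 0.1044 = 7.1 MPa

7.1 MPa


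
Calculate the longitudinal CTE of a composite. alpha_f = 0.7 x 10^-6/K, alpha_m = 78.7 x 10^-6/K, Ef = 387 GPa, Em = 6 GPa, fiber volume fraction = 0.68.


E1 = Ef*Vf + Em*(1-Vf) = 265.08
alpha_1 = (alpha_f*Ef*Vf + alpha_m*Em*(1-Vf))/E1 = 1.26 x 10^-6/K

1.26 x 10^-6/K


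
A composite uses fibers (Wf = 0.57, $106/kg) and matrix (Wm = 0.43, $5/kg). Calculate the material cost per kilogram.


Cost = cost_f*Wf + cost_m*Wm = 106*0.57 + 5*0.43 = $62.57/kg

$62.57/kg


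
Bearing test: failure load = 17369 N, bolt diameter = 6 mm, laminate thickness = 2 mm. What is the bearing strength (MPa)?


sigma_br = F/(d*h) = 17369/(6*2) = 1447.4 MPa

1447.4 MPa


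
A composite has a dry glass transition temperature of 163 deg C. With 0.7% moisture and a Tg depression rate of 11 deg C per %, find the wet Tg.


Tg_wet = Tg_dry - k*moisture = 163 - 11*0.7 = 155.3 deg C

155.3 deg C


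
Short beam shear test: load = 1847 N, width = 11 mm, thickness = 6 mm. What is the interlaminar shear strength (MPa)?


ILSS = 3F/(4bh) = 3*1847/(4*11*6) = 20.99 MPa

20.99 MPa


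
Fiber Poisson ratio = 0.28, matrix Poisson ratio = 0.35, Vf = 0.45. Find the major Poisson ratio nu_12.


nu_12 = nu_f*Vf + nu_m*(1-Vf) = 0.28*0.45 + 0.35*0.55 = 0.3185

0.3185


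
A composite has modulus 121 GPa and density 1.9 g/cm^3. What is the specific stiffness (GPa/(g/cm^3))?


Specific stiffness = E/rho = 121/1.9 = 63.7 GPa/(g/cm^3)

63.7 GPa/(g/cm^3)
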